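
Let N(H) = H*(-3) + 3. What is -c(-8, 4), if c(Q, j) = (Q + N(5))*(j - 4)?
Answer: 0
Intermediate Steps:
N(H) = 3 - 3*H (N(H) = -3*H + 3 = 3 - 3*H)
c(Q, j) = (-12 + Q)*(-4 + j) (c(Q, j) = (Q + (3 - 3*5))*(j - 4) = (Q + (3 - 15))*(-4 + j) = (Q - 12)*(-4 + j) = (-12 + Q)*(-4 + j))
-c(-8, 4) = -(48 - 12*4 - 4*(-8) - 8*4) = -(48 - 48 + 32 - 32) = -1*0 = 0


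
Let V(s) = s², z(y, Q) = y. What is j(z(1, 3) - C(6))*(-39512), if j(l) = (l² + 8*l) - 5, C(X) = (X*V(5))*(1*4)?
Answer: -13987406048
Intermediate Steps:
C(X) = 100*X (C(X) = (X*5²)*(1*4) = (X*25)*4 = (25*X)*4 = 100*X)
j(l) = -5 + l² + 8*l
j(z(1, 3) - C(6))*(-39512) = (-5 + (1 - 100*6)² + 8*(1 - 100*6))*(-39512) = (-5 + (1 - 1*600)² + 8*(1 - 1*600))*(-39512) = (-5 + (1 - 600)² + 8*(1 - 600))*(-39512) = (-5 + (-599)² + 8*(-599))*(-39512) = (-5 + 358801 - 4792)*(-39512) = 354004*(-39512) = -13987406048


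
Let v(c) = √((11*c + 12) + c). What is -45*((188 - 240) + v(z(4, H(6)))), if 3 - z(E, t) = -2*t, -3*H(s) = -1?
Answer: 2340 - 90*√14 ≈ 2003.3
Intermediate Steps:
H(s) = ⅓ (H(s) = -⅓*(-1) = ⅓)
z(E, t) = 3 + 2*t (z(E, t) = 3 - (-2)*t = 3 + 2*t)
v(c) = √(12 + 12*c) (v(c) = √((12 + 11*c) + c) = √(12 + 12*c))
-45*((188 - 240) + v(z(4, H(6)))) = -45*((188 - 240) + 2*√(3 + 3*(3 + 2*(⅓)))) = -45*(-52 + 2*√(3 + 3*(3 + ⅔))) = -45*(-52 + 2*√(3 + 3*(11/3))) = -45*(-52 + 2*√(3 + 11)) = -45*(-52 + 2*√14) = 2340 - 90*√14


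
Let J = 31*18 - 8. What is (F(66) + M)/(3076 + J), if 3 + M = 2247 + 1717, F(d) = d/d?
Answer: 283/259 ≈ 1.0927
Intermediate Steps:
J = 550 (J = 558 - 8 = 550)
F(d) = 1
M = 3961 (M = -3 + (2247 + 1717) = -3 + 3964 = 3961)
(F(66) + M)/(3076 + J) = (1 + 3961)/(3076 + 550) = 3962/3626 = 3962*(1/3626) = 283/259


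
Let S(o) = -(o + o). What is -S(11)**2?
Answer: -484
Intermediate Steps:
S(o) = -2*o
-S(11)**2 = -(-2*11)**2 = -1*(-22)**2 = -1*484 = -484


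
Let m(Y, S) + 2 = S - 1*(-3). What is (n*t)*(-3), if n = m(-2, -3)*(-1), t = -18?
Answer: 108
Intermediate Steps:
m(Y, S) = 1 + S (m(Y, S) = -2 + (S - 1*(-3)) = -2 + (S + 3) = -2 + (3 + S) = 1 + S)
n = 2 (n = (1 - 3)*(-1) = -2*(-1) = 2)
(n*t)*(-3) = (2*(-18))*(-3) = -36*(-3) = 108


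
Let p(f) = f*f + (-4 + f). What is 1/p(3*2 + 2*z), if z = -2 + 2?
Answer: 1/38 ≈ 0.026316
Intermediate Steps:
z = 0
p(f) = -4 + f + f² (p(f) = f² + (-4 + f) = -4 + f + f²)
1/p(3*2 + 2*z) = 1/(-4 + (3*2 + 2*0) + (3*2 + 2*0)²) = 1/(-4 + (6 + 0) + (6 + 0)²) = 1/(-4 + 6 + 6²) = 1/(-4 + 6 + 36) = 1/38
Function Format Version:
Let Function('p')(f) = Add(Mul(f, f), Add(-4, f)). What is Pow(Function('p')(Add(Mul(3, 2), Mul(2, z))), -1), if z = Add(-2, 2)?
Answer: Rational(1, 38) ≈ 0.026316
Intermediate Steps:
z = 0
Function('p')(f) = Add(-4, f, Pow(f, 2)) (Function('p')(f) = Add(Pow(f, 2), Add(-4, f)) = Add(-4, f, Pow(f, 2)))
Pow(Function('p')(Add(Mul(3, 2), Mul(2, z))), -1) = Pow(Add(-4, Add(Mul(3, 2), Mul(2, 0)), Pow(Add(Mul(3, 2), Mul(2, 0)), 2)), -1) = Pow(Add(-4, Add(6, 0), Pow(Add(6, 0), 2)), -1) = Pow(Add(-4, 6, Pow(6, 2)), -1) = Pow(Add(-4, 6, 36), -1) = Pow(38, -1) = Rational(1, 38)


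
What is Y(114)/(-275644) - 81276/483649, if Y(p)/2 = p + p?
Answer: -5655946422/33328736239 ≈ -0.16970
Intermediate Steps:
Y(p) = 4*p (Y(p) = 2*(p + p) = 2*(2*p) = 4*p)
Y(114)/(-275644) - 81276/483649 = (4*114)/(-275644) - 81276/483649 = 456*(-1/275644) - 81276*1/483649 = -114/68911 - 81276/483649 = -5655946422/33328736239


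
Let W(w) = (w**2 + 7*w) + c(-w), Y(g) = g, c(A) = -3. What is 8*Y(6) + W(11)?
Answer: 243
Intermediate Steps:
W(w) = -3 + w**2 + 7*w (W(w) = (w**2 + 7*w) - 3 = -3 + w**2 + 7*w)
8*Y(6) + W(11) = 8*6 + (-3 + 11**2 + 7*11) = 48 + (-3 + 121 + 77) = 48 + 195 = 243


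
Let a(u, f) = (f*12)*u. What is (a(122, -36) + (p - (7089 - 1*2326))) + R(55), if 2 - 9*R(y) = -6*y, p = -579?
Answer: -522082/9 ≈ -58009.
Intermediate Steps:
a(u, f) = 12*f*u (a(u, f) = (12*f)*u = 12*f*u)
R(y) = 2/9 + 2*y/3 (R(y) = 2/9 - (-1)*6*y/9 = 2/9 - (-2)*y/3 = 2/9 + 2*y/3)
(a(122, -36) + (p - (7089 - 1*2326))) + R(55) = (12*(-36)*122 + (-579 - (7089 - 1*2326))) + (2/9 + (2/3)*55) = (-52704 + (-579 - (7089 - 2326))) + (2/9 + 110/3) = (-52704 + (-579 - 1*4763)) + 332/9 = (-52704 + (-579 - 4763)) + 332/9 = (-52704 - 5342) + 332/9 = -58046 + 332/9 = -522082/9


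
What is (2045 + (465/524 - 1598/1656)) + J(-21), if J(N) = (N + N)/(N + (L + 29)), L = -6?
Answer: 109765409/54234 ≈ 2023.9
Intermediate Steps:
J(N) = 2*N/(23 + N) (J(N) = (N + N)/(N + (-6 + 29)) = (2*N)/(N + 23) = (2*N)/(23 + N) = 2*N/(23 + N))
(2045 + (465/524 - 1598/1656)) + J(-21) = (2045 + (465/524 - 1598/1656)) + 2*(-21)/(23 - 21) = (2045 + (465*(1/524) - 1598*1/1656)) + 2*(-21)/2 = (2045 + (465/524 - 799/828)) + 2*(-21)*(½) = (2045 - 4207/54234) - 21 = 110904323/54234 - 21 = 109765409/54234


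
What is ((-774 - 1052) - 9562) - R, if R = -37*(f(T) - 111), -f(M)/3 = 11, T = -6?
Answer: -16716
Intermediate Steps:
f(M) = -33 (f(M) = -3*11 = -33)
R = 5328 (R = -37*(-33 - 111) = -37*(-144) = 5328)
((-774 - 1052) - 9562) - R = ((-774 - 1052) - 9562) - 1*5328 = (-1826 - 9562) - 5328 = -11388 - 5328 = -16716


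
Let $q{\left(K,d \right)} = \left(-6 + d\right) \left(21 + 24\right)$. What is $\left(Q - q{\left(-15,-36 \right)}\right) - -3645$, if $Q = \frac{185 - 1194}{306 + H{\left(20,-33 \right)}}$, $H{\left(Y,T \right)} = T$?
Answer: $\frac{1510046}{273} \approx 5531.3$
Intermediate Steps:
$q{\left(K,d \right)} = -270 + 45 d$ ($q{\left(K,d \right)} = \left(-6 + d\right) 45 = -270 + 45 d$)
$Q = - \frac{1009}{273}$ ($Q = \frac{185 - 1194}{306 - 33} = - \frac{1009}{273} \approx -3.696$)
$\left(Q - q{\left(-15,-36 \right)}\right) - -3645 = \left(- \frac{1009}{273} - \left(-270 + 45 \left(-36\right)\right)\right) - -3645 = \left(- \frac{1009}{273} - \left(-270 - 1620\right)\right) + 3645 = \left(- \frac{1009}{273} - -1890\right) + 3645 = \left(- \frac{1009}{273} + 1890\right) + 3645 = \frac{514961}{273} + 3645 = \frac{1510046}{273}$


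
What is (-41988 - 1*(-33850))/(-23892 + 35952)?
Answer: -4069/6030 ≈ -0.67479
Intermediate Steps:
(-41988 - 1*(-33850))/(-23892 + 35952) = (-41988 + 33850)/12060 = -8138*1/12060 = -4069/6030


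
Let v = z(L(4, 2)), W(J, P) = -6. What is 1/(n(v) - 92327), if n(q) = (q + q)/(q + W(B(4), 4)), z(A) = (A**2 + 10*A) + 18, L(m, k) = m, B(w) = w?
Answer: -17/1569522 ≈ -1.0831e-5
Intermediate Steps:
z(A) = 18 + A**2 + 10*A
v = 74 (v = 18 + 4**2 + 10*4 = 18 + 16 + 40 = 74)
n(q) = 2*q/(-6 + q) (n(q) = (q + q)/(q - 6) = (2*q)/(-6 + q) = 2*q/(-6 + q))
1/(n(v) - 92327) = 1/(2*74/(-6 + 74) - 92327) = 1/(2*74/68 - 92327) = 1/(2*74*(1/68) - 92327) = 1/(37/17 - 92327) = 1/(-1569522/17) = -17/1569522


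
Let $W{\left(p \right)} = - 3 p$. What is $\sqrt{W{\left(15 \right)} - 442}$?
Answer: $i \sqrt{487} \approx 22.068 i$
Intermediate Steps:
$\sqrt{W{\left(15 \right)} - 442} = \sqrt{\left(-3\right) 15 - 442} = \sqrt{-45 - 442} = \sqrt{-487} = i \sqrt{487}$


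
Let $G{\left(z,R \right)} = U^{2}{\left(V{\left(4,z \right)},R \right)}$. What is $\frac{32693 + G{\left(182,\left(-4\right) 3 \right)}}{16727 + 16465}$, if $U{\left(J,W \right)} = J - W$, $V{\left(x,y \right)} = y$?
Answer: $\frac{23443}{11064} \approx 2.1189$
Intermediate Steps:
$G{\left(z,R \right)} = \left(z - R\right)^{2}$
$\frac{32693 + G{\left(182,\left(-4\right) 3 \right)}}{16727 + 16465} = \frac{32693 + \left(\left(-4\right) 3 - 182\right)^{2}}{16727 + 16465} = \frac{32693 + \left(-12 - 182\right)^{2}}{33192} = \left(32693 + \left(-194\right)^{2}\right) \frac{1}{33192} = \left(32693 + 37636\right) \frac{1}{33192} = 70329 \cdot \frac{1}{33192} = \frac{23443}{11064}$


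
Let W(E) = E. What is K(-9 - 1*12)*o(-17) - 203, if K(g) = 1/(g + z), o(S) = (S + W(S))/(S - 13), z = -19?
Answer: -121817/600 ≈ -203.03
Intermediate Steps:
o(S) = 2*S/(-13 + S) (o(S) = (S + S)/(S - 13) = (2*S)/(-13 + S) = 2*S/(-13 + S))
K(g) = 1/(-19 + g) (K(g) = 1/(g - 19) = 1/(-19 + g))
K(-9 - 1*12)*o(-17) - 203 = (2*(-17)/(-13 - 17))/(-19 + (-9 - 1*12)) - 203 = (2*(-17)/(-30))/(-19 + (-9 - 12)) - 203 = (2*(-17)*(-1/30))/(-19 - 21) - 203 = (17/15)/(-40) - 203 = -1/40*17/15 - 203 = -17/600 - 203 = -121817/600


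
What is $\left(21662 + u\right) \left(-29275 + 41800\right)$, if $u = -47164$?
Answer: $-319412550$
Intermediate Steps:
$\left(21662 + u\right) \left(-29275 + 41800\right) = \left(21662 - 47164\right) \left(-29275 + 41800\right) = \left(-25502\right) 12525 = -319412550$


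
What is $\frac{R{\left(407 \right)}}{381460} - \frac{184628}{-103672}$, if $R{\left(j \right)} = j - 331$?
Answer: $\frac{4402254747}{2471670070} \approx 1.7811$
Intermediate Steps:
$R{\left(j \right)} = -331 + j$
$\frac{R{\left(407 \right)}}{381460} - \frac{184628}{-103672} = \frac{-331 + 407}{381460} - \frac{184628}{-103672} = 76 \cdot \frac{1}{381460} - - \frac{46157}{25918} = \frac{19}{95365} + \frac{46157}{25918} = \frac{4402254747}{2471670070}$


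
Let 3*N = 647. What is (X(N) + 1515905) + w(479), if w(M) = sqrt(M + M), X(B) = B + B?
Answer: 4549009/3 + sqrt(958) ≈ 1.5164e+6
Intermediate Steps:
N = 647/3 (N = (1/3)*647 = 647/3 ≈ 215.67)
X(B) = 2*B
w(M) = sqrt(2)*sqrt(M) (w(M) = sqrt(2*M) = sqrt(2)*sqrt(M))
(X(N) + 1515905) + w(479) = (2*(647/3) + 1515905) + sqrt(2)*sqrt(479) = (1294/3 + 1515905) + sqrt(958) = 4549009/3 + sqrt(958)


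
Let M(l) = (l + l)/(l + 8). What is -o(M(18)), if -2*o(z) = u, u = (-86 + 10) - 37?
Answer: -113/2 ≈ -56.500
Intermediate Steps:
u = -113 (u = -76 - 37 = -113)
M(l) = 2*l/(8 + l) (M(l) = (2*l)/(8 + l) = 2*l/(8 + l))
o(z) = 113/2 (o(z) = -1/2*(-113) = 113/2)
-o(M(18)) = -1*113/2 = -113/2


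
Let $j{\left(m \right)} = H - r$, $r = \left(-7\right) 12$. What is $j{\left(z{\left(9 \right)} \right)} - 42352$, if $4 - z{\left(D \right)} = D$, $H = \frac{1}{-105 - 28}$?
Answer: $- \frac{5621645}{133} \approx -42268.0$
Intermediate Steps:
$H = - \frac{1}{133}$ ($H = \frac{1}{-133} = - \frac{1}{133} \approx -0.0075188$)
$z{\left(D \right)} = 4 - D$
$r = -84$
$j{\left(m \right)} = \frac{11171}{133}$ ($j{\left(m \right)} = - \frac{1}{133} - -84 = - \frac{1}{133} + 84 = \frac{11171}{133}$)
$j{\left(z{\left(9 \right)} \right)} - 42352 = \frac{11171}{133} - 42352 = - \frac{5621645}{133}$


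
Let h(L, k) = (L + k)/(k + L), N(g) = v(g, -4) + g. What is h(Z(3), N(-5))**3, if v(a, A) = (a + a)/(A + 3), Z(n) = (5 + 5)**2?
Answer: 1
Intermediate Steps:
Z(n) = 100 (Z(n) = 10**2 = 100)
v(a, A) = 2*a/(3 + A) (v(a, A) = (2*a)/(3 + A) = 2*a/(3 + A))
N(g) = -g (N(g) = 2*g/(3 - 4) + g = 2*g/(-1) + g = 2*g*(-1) + g = -2*g + g = -g)
h(L, k) = 1 (h(L, k) = (L + k)/(L + k) = 1)
h(Z(3), N(-5))**3 = 1**3 = 1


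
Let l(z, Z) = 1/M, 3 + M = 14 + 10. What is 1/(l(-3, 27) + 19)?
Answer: 21/400 ≈ 0.052500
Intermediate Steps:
M = 21 (M = -3 + (14 + 10) = -3 + 24 = 21)
l(z, Z) = 1/21
1/(l(-3, 27) + 19) = 1/(1/21 + 19) = 1/(400/21) = 21/400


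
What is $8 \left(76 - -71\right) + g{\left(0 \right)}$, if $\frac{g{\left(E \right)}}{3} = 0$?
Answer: $1176$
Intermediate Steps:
$g{\left(E \right)} = 0$ ($g{\left(E \right)} = 3 \cdot 0 = 0$)
$8 \left(76 - -71\right) + g{\left(0 \right)} = 8 \left(76 - -71\right) + 0 = 8 \left(76 + 71\right) + 0 = 8 \cdot 147 + 0 = 1176 + 0 = 1176$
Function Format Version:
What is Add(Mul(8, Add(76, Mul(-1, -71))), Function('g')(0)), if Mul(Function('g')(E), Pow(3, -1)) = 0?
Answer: 1176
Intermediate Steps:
Function('g')(E) = 0 (Function('g')(E) = Mul(3, 0) = 0)
Add(Mul(8, Add(76, Mul(-1, -71))), Function('g')(0)) = Add(Mul(8, Add(76, Mul(-1, -71))), 0) = Add(Mul(8, Add(76, 71)), 0) = Add(Mul(8, 147), 0) = Add(1176, 0) = 1176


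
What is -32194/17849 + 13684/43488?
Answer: -288951739/194054328 ≈ -1.4890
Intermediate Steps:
-32194/17849 + 13684/43488 = -32194*1/17849 + 13684*(1/43488) = -32194/17849 + 3421/10872 = -288951739/194054328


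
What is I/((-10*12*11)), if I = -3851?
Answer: 3851/1320 ≈ 2.9174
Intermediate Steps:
I/((-10*12*11)) = -3851/(-10*12*11) = -3851/((-120*11)) = -3851/(-1320) = -3851*(-1/1320) = 3851/1320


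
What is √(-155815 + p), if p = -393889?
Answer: 2*I*√137426 ≈ 741.42*I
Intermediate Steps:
√(-155815 + p) = √(-155815 - 393889) = √(-549704) = 2*I*√137426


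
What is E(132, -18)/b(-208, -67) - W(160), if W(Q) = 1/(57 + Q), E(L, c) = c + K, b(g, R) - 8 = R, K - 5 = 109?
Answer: -20891/12803 ≈ -1.6317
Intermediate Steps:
K = 114 (K = 5 + 109 = 114)
b(g, R) = 8 + R
E(L, c) = 114 + c (E(L, c) = c + 114 = 114 + c)
E(132, -18)/b(-208, -67) - W(160) = (114 - 18)/(8 - 67) - 1/(57 + 160) = 96/(-59) - 1/217 = 96*(-1/59) - 1*1/217 = -96/59 - 1/217 = -20891/12803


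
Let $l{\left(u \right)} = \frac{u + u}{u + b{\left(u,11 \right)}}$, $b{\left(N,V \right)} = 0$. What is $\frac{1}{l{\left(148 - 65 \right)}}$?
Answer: $\frac{1}{2} \approx 0.5$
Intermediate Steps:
$l{\left(u \right)} = 2$ ($l{\left(u \right)} = \frac{u + u}{u + 0} = \frac{2 u}{u} = 2$)
$\frac{1}{l{\left(148 - 65 \right)}} = \frac{1}{2}$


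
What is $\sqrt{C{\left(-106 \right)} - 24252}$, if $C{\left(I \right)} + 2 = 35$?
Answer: $9 i \sqrt{299} \approx 155.62 i$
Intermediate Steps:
$C{\left(I \right)} = 33$ ($C{\left(I \right)} = -2 + 35 = 33$)
$\sqrt{C{\left(-106 \right)} - 24252} = \sqrt{33 - 24252} = \sqrt{-24219} = 9 i \sqrt{299}$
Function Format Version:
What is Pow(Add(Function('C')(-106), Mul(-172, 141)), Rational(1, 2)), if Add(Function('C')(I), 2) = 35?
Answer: Mul(9, I, Pow(299, Rational(1, 2))) ≈ Mul(155.62, I)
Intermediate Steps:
Function('C')(I) = 33 (Function('C')(I) = Add(-2, 35) = 33)
Pow(Add(Function('C')(-106), Mul(-172, 141)), Rational(1, 2)) = Pow(Add(33, Mul(-172, 141)), Rational(1, 2)) = Pow(Add(33, -24252), Rational(1, 2)) = Pow(-24219, Rational(1, 2)) = Mul(9, I, Pow(299, Rational(1, 2)))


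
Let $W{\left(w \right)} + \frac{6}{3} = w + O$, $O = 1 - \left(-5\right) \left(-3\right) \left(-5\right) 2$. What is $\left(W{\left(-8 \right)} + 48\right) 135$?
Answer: $25515$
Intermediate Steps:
$O = 151$ ($O = 1 - 15 \left(-5\right) 2 = 1 - \left(-75\right) 2 = 1 - -150 = 1 + 150 = 151$)
$W{\left(w \right)} = 149 + w$ ($W{\left(w \right)} = -2 + \left(w + 151\right) = -2 + \left(151 + w\right) = 149 + w$)
$\left(W{\left(-8 \right)} + 48\right) 135 = \left(\left(149 - 8\right) + 48\right) 135 = \left(141 + 48\right) 135 = 189 \cdot 135 = 25515$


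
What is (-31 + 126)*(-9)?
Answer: -855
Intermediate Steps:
(-31 + 126)*(-9) = 95*(-9) = -855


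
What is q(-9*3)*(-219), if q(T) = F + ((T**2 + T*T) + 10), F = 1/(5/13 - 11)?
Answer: -14787683/46 ≈ -3.2147e+5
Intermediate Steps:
F = -13/138 (F = 1/(5*(1/13) - 11) = 1/(5/13 - 11) = 1/(-138/13) = -13/138 ≈ -0.094203)
q(T) = 1367/138 + 2*T**2 (q(T) = -13/138 + ((T**2 + T*T) + 10) = -13/138 + ((T**2 + T**2) + 10) = -13/138 + (2*T**2 + 10) = -13/138 + (10 + 2*T**2) = 1367/138 + 2*T**2)
q(-9*3)*(-219) = (1367/138 + 2*(-9*3)**2)*(-219) = (1367/138 + 2*(-27)**2)*(-219) = (1367/138 + 2*729)*(-219) = (1367/138 + 1458)*(-219) = (202571/138)*(-219) = -14787683/46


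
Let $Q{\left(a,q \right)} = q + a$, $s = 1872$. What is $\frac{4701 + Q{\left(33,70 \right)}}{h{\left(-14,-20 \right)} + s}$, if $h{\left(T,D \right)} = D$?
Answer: $\frac{1201}{463} \approx 2.594$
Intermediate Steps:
$Q{\left(a,q \right)} = a + q$
$\frac{4701 + Q{\left(33,70 \right)}}{h{\left(-14,-20 \right)} + s} = \frac{4701 + \left(33 + 70\right)}{-20 + 1872} = \frac{4701 + 103}{1852} = 4804 \cdot \frac{1}{1852} = \frac{1201}{463}$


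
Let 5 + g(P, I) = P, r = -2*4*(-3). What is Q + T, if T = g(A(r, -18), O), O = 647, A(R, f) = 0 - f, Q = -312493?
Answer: -312480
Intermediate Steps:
r = 24 (r = -8*(-3) = 24)
A(R, f) = -f
g(P, I) = -5 + P
T = 13 (T = -5 - 1*(-18) = -5 + 18 = 13)
Q + T = -312493 + 13 = -312480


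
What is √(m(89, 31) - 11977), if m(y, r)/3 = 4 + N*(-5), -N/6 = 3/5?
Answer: I*√11911 ≈ 109.14*I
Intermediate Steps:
N = -18/5 ≈ -3.6000
m(y, r) = 66 (m(y, r) = 3*(4 - 18/5*(-5)) = 3*(4 + 18) = 3*22 = 66)
√(m(89, 31) - 11977) = √(66 - 11977) = √(-11911) = I*√11911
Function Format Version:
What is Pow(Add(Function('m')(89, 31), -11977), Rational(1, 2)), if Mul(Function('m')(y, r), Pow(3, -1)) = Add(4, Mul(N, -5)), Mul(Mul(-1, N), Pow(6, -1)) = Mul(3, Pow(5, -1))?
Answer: Mul(I, Pow(11911, Rational(1, 2))) ≈ Mul(109.14, I)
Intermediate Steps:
N = Rational(-18, 5) (N = Mul(-6, Mul(3, Pow(5, -1))) = Mul(-6, Mul(3, Rational(1, 5))) = Mul(-6, Rational(3, 5)) = Rational(-18, 5) ≈ -3.6000)
Function('m')(y, r) = 66 (Function('m')(y, r) = Mul(3, Add(4, Mul(Rational(-18, 5), -5))) = Mul(3, Add(4, 18)) = Mul(3, 22) = 66)
Pow(Add(Function('m')(89, 31), -11977), Rational(1, 2)) = Pow(Add(66, -11977), Rational(1, 2)) = Pow(-11911, Rational(1, 2)) = Mul(I, Pow(11911, Rational(1, 2)))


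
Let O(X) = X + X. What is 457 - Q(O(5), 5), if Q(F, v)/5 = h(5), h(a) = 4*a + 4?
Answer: 337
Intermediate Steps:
h(a) = 4 + 4*a
O(X) = 2*X
Q(F, v) = 120 (Q(F, v) = 5*(4 + 4*5) = 5*(4 + 20) = 5*24 = 120)
457 - Q(O(5), 5) = 457 - 1*120 = 457 - 120 = 337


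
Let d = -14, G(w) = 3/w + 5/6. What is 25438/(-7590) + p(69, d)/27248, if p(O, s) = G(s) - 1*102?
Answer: -105594103/31471440 ≈ -3.3552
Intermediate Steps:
G(w) = ⅚ + 3/w (G(w) = 3/w + 5*(⅙) = 3/w + ⅚ = ⅚ + 3/w)
p(O, s) = -607/6 + 3/s (p(O, s) = (⅚ + 3/s) - 1*102 = (⅚ + 3/s) - 102 = -607/6 + 3/s)
25438/(-7590) + p(69, d)/27248 = 25438/(-7590) + (-607/6 + 3/(-14))/27248 = 25438*(-1/7590) + (-607/6 + 3*(-1/14))*(1/27248) = -553/165 + (-607/6 - 3/14)*(1/27248) = -553/165 - 2129/21*1/27248 = -553/165 - 2129/572208 = -105594103/31471440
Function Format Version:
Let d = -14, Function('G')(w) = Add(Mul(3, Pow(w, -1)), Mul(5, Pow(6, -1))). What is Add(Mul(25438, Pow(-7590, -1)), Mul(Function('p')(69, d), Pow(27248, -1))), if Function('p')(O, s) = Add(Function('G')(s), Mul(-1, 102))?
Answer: Rational(-105594103, 31471440) ≈ -3.3552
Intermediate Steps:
Function('G')(w) = Add(Rational(5, 6), Mul(3, Pow(w, -1))) (Function('G')(w) = Add(Mul(3, Pow(w, -1)), Mul(5, Rational(1, 6))) = Add(Mul(3, Pow(w, -1)), Rational(5, 6)) = Add(Rational(5, 6), Mul(3, Pow(w, -1))))
Function('p')(O, s) = Add(Rational(-607, 6), Mul(3, Pow(s, -1))) (Function('p')(O, s) = Add(Add(Rational(5, 6), Mul(3, Pow(s, -1))), Mul(-1, 102)) = Add(Add(Rational(5, 6), Mul(3, Pow(s, -1))), -102) = Add(Rational(-607, 6), Mul(3, Pow(s, -1))))
Add(Mul(25438, Pow(-7590, -1)), Mul(Function('p')(69, d), Pow(27248, -1))) = Add(Mul(25438, Pow(-7590, -1)), Mul(Add(Rational(-607, 6), Mul(3, Pow(-14, -1))), Pow(27248, -1))) = Add(Mul(25438, Rational(-1, 7590)), Mul(Add(Rational(-607, 6), Mul(3, Rational(-1, 14))), Rational(1, 27248))) = Add(Rational(-553, 165), Mul(Add(Rational(-607, 6), Rational(-3, 14)), Rational(1, 27248))) = Add(Rational(-553, 165), Mul(Rational(-2129, 21), Rational(1, 27248))) = Add(Rational(-553, 165), Rational(-2129, 572208)) = Rational(-105594103, 31471440)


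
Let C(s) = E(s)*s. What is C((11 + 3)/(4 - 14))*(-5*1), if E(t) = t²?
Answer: 343/25 ≈ 13.720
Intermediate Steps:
C(s) = s³ (C(s) = s²*s = s³)
C((11 + 3)/(4 - 14))*(-5*1) = ((11 + 3)/(4 - 14))³*(-5*1) = (14/(-10))³*(-5) = (14*(-⅒))³*(-5) = (-7/5)³*(-5) = -343/125*(-5) = 343/25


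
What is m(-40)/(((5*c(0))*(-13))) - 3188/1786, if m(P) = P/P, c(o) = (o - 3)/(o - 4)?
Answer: -314402/174135 ≈ -1.8055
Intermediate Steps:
c(o) = (-3 + o)/(-4 + o)
m(P) = 1
m(-40)/(((5*c(0))*(-13))) - 3188/1786 = 1/((5*((-3 + 0)/(-4 + 0)))*(-13)) - 3188/1786 = 1/((5*(-3/(-4)))*(-13)) - 3188*1/1786 = 1/((5*(-¼*(-3)))*(-13)) - 1594/893 = 1/((5*(¾))*(-13)) - 1594/893 = 1/((15/4)*(-13)) - 1594/893 = 1/(-195/4) - 1594/893 = 1*(-4/195) - 1594/893 = -4/195 - 1594/893 = -314402/174135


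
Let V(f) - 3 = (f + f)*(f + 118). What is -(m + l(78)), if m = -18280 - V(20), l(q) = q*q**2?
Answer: -450749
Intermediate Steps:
V(f) = 3 + 2*f*(118 + f) (V(f) = 3 + (f + f)*(f + 118) = 3 + (2*f)*(118 + f) = 3 + 2*f*(118 + f))
l(q) = q**3
m = -23803 (m = -18280 - (3 + 2*20**2 + 236*20) = -18280 - (3 + 2*400 + 4720) = -18280 - (3 + 800 + 4720) = -18280 - 1*5523 = -18280 - 5523 = -23803)
-(m + l(78)) = -(-23803 + 78**3) = -(-23803 + 474552) = -1*450749 = -450749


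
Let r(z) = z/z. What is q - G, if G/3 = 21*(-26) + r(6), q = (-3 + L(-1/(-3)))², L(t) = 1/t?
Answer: 1635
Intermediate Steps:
r(z) = 1
L(t) = 1/t
q = 0 (q = (-3 + 1/(-1/(-3)))² = (-3 + 1/(-1*(-⅓)))² = (-3 + 1/(⅓))² = (-3 + 3)² = 0² = 0)
G = -1635 (G = 3*(21*(-26) + 1) = 3*(-546 + 1) = 3*(-545) = -1635)
q - G = 0 - 1*(-1635) = 0 + 1635 = 1635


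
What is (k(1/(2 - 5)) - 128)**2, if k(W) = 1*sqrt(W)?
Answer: (384 - I*sqrt(3))**2/9 ≈ 16384.0 - 147.8*I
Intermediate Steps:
k(W) = sqrt(W)
(k(1/(2 - 5)) - 128)**2 = (sqrt(1/(2 - 5)) - 128)**2 = (sqrt(1/(-3)) - 128)**2 = (sqrt(-1/3) - 128)**2 = (I*sqrt(3)/3 - 128)**2 = (-128 + I*sqrt(3)/3)**2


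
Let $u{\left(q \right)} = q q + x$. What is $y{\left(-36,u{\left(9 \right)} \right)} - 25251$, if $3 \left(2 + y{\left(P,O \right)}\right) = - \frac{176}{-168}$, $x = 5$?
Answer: $- \frac{1590917}{63} \approx -25253.0$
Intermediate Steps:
$u{\left(q \right)} = 5 + q^{2}$ ($u{\left(q \right)} = q q + 5 = q^{2} + 5 = 5 + q^{2}$)
$y{\left(P,O \right)} = - \frac{104}{63}$ ($y{\left(P,O \right)} = -2 + \frac{\left(-176\right) \frac{1}{-168}}{3} = -2 + \frac{\left(-176\right) \left(- \frac{1}{168}\right)}{3} = -2 + \frac{1}{3} \cdot \frac{22}{21} = -2 + \frac{22}{63} = - \frac{104}{63}$)
$y{\left(-36,u{\left(9 \right)} \right)} - 25251 = - \frac{104}{63} - 25251 = - \frac{1590917}{63}$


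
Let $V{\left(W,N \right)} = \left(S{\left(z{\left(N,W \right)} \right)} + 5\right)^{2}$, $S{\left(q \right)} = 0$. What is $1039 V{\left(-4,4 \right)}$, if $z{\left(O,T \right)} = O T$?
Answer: $25975$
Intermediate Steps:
$V{\left(W,N \right)} = 25$ ($V{\left(W,N \right)} = \left(0 + 5\right)^{2} = 5^{2} = 25$)
$1039 V{\left(-4,4 \right)} = 1039 \cdot 25 = 25975$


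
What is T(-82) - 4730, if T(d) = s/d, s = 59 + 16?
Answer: -387935/82 ≈ -4730.9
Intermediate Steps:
s = 75
T(d) = 75/d
T(-82) - 4730 = 75/(-82) - 4730 = 75*(-1/82) - 4730 = -75/82 - 4730 = -387935/82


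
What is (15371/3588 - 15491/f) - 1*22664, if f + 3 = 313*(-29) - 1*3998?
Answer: -40893301925/1804764 ≈ -22659.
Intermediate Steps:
f = -13078 (f = -3 + (313*(-29) - 1*3998) = -3 + (-9077 - 3998) = -3 - 13075 = -13078)
(15371/3588 - 15491/f) - 1*22664 = (15371/3588 - 15491/(-13078)) - 1*22664 = (15371*(1/3588) - 15491*(-1/13078)) - 22664 = (15371/3588 + 15491/13078) - 22664 = 9869371/1804764 - 22664 = -40893301925/1804764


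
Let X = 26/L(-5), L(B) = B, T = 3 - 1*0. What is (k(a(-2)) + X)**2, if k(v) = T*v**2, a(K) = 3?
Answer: 11881/25 ≈ 475.24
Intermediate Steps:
T = 3 (T = 3 + 0 = 3)
k(v) = 3*v**2
X = -26/5 (X = 26/(-5) = 26*(-1/5) = -26/5 ≈ -5.2000)
(k(a(-2)) + X)**2 = (3*3**2 - 26/5)**2 = (3*9 - 26/5)**2 = (27 - 26/5)**2 = (109/5)**2 = 11881/25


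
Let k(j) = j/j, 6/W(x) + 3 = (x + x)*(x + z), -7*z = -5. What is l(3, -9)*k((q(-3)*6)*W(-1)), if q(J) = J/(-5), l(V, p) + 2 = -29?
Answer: -31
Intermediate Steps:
l(V, p) = -31 (l(V, p) = -2 - 29 = -31)
q(J) = -J/5 (q(J) = J*(-⅕) = -J/5)
z = 5/7 (z = -⅐*(-5) = 5/7 ≈ 0.71429)
W(x) = 6/(-3 + 2*x*(5/7 + x)) (W(x) = 6/(-3 + (x + x)*(x + 5/7)) = 6/(-3 + (2*x)*(5/7 + x)) = 6/(-3 + 2*x*(5/7 + x)))
k(j) = 1
l(3, -9)*k((q(-3)*6)*W(-1)) = -31*1 = -31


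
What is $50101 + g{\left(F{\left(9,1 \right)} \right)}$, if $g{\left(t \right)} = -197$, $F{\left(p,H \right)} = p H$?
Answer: $49904$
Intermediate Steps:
$F{\left(p,H \right)} = H p$
$50101 + g{\left(F{\left(9,1 \right)} \right)} = 50101 - 197 = 49904$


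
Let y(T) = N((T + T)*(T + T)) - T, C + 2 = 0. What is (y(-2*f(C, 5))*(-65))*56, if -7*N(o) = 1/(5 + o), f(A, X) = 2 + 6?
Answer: -59928440/1029 ≈ -58240.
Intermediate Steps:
C = -2 (C = -2 + 0 = -2)
f(A, X) = 8
N(o) = -1/(7*(5 + o))
y(T) = -T - 1/(35 + 28*T²) (y(T) = -1/(35 + 7*((T + T)*(T + T))) - T = -1/(35 + 7*((2*T)*(2*T))) - T = -1/(35 + 7*(4*T²)) - T = -1/(35 + 28*T²) - T = -T - 1/(35 + 28*T²))
(y(-2*f(C, 5))*(-65))*56 = (((-1 - (-70)*8 - 28*(-2*8)³)/(7*(5 + 4*(-2*8)²)))*(-65))*56 = (((-1 - 35*(-16) - 28*(-16)³)/(7*(5 + 4*(-16)²)))*(-65))*56 = (((-1 + 560 - 28*(-4096))/(7*(5 + 4*256)))*(-65))*56 = (((-1 + 560 + 114688)/(7*(5 + 1024)))*(-65))*56 = (((⅐)*115247/1029)*(-65))*56 = (((⅐)*(1/1029)*115247)*(-65))*56 = ((115247/7203)*(-65))*56 = -7491055/7203*56 = -59928440/1029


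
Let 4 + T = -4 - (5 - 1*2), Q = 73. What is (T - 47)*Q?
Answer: -4234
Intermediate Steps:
T = -11 (T = -4 + (-4 - (5 - 1*2)) = -4 + (-4 - (5 - 2)) = -4 + (-4 - 1*3) = -4 + (-4 - 3) = -4 - 7 = -11)
(T - 47)*Q = (-11 - 47)*73 = -58*73 = -4234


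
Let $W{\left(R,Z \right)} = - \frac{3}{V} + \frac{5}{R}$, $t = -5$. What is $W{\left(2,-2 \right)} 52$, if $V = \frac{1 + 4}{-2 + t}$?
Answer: $\frac{1742}{5} \approx 348.4$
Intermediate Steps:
$V = - \frac{5}{7}$ ($V = \frac{1 + 4}{-2 - 5} = \frac{5}{-7} = 5 \left(- \frac{1}{7}\right) = - \frac{5}{7} \approx -0.71429$)
$W{\left(R,Z \right)} = \frac{21}{5} + \frac{5}{R}$ ($W{\left(R,Z \right)} = - \frac{3}{- \frac{5}{7}} + \frac{5}{R} = \left(-3\right) \left(- \frac{7}{5}\right) + \frac{5}{R} = \frac{21}{5} + \frac{5}{R}$)
$W{\left(2,-2 \right)} 52 = \left(\frac{21}{5} + \frac{5}{2}\right) 52 = \frac{67}{10} \cdot 52 = \frac{1742}{5}$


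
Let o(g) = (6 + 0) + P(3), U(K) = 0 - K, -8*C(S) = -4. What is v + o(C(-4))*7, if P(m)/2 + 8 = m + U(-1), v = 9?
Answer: -5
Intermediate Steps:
C(S) = 1/2 (C(S) = -1/8*(-4) = 1/2)
U(K) = -K
P(m) = -14 + 2*m (P(m) = -16 + 2*(m - 1*(-1)) = -16 + 2*(m + 1) = -16 + 2*(1 + m) = -16 + (2 + 2*m) = -14 + 2*m)
o(g) = -2 (o(g) = (6 + 0) + (-14 + 2*3) = 6 + (-14 + 6) = 6 - 8 = -2)
v + o(C(-4))*7 = 9 - 2*7 = 9 - 14 = -5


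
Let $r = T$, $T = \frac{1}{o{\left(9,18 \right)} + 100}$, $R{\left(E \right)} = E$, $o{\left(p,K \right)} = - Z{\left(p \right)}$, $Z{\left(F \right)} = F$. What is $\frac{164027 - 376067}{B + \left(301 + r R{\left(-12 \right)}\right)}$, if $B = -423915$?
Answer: $\frac{9647820}{19274443} \approx 0.50055$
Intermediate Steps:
$o{\left(p,K \right)} = - p$
$T = \frac{1}{91}$ ($T = \frac{1}{\left(-1\right) 9 + 100} = \frac{1}{-9 + 100} = \frac{1}{91} \approx 0.010989$)
$r = \frac{1}{91} \approx 0.010989$
$\frac{164027 - 376067}{B + \left(301 + r R{\left(-12 \right)}\right)} = \frac{164027 - 376067}{-423915 + \left(301 + \frac{1}{91} \left(-12\right)\right)} = - \frac{212040}{-423915 + \left(301 - \frac{12}{91}\right)} = - \frac{212040}{-423915 + \frac{27379}{91}} = - \frac{212040}{- \frac{38548886}{91}} = \left(-212040\right) \left(- \frac{91}{38548886}\right) = \frac{9647820}{19274443}$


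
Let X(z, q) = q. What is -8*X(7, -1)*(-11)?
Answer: -88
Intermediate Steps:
-8*X(7, -1)*(-11) = -8*(-1)*(-11) = 8*(-11) = -88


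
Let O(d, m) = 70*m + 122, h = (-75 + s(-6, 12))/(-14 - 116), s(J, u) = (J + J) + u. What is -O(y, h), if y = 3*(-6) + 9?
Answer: -2111/13 ≈ -162.38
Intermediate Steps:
s(J, u) = u + 2*J (s(J, u) = 2*J + u = u + 2*J)
h = 15/26 (h = (-75 + (12 + 2*(-6)))/(-14 - 116) = (-75 + (12 - 12))/(-130) = (-75 + 0)*(-1/130) = -75*(-1/130) = 15/26 ≈ 0.57692)
y = -9 (y = -18 + 9 = -9)
O(d, m) = 122 + 70*m
-O(y, h) = -(122 + 70*(15/26)) = -(122 + 525/13) = -1*2111/13 = -2111/13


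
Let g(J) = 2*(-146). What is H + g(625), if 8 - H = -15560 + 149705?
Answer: -134429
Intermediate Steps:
H = -134137 (H = 8 - (-15560 + 149705) = 8 - 1*134145 = 8 - 134145 = -134137)
g(J) = -292
H + g(625) = -134137 - 292 = -134429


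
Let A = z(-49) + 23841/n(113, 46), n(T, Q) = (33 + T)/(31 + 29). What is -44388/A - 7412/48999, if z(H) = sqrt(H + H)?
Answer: 4*(-946883*sqrt(2) + 41018480109*I)/(48999*(-715230*I + 511*sqrt(2))) ≈ -4.6817 + 0.0045775*I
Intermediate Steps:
n(T, Q) = 11/20 + T/60 (n(T, Q) = (33 + T)/60 = (33 + T)*(1/60) = 11/20 + T/60)
z(H) = sqrt(2)*sqrt(H) (z(H) = sqrt(2*H) = sqrt(2)*sqrt(H))
A = 715230/73 + 7*I*sqrt(2) (A = sqrt(2)*sqrt(-49) + 23841/(11/20 + (1/60)*113) = sqrt(2)*(7*I) + 23841/(11/20 + 113/60) = 7*I*sqrt(2) + 23841/(73/30) = 7*I*sqrt(2) + 23841*(30/73) = 7*I*sqrt(2) + 715230/73 = 715230/73 + 7*I*sqrt(2) ≈ 9797.7 + 9.8995*I)
-44388/A - 7412/48999 = -44388/(715230/73 + 7*I*sqrt(2)) - 7412/48999 = -7412/48999 - 44388/(715230/73 + 7*I*sqrt(2))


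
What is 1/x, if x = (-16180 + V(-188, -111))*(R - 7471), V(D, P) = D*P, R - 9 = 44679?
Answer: 1/174473296 ≈ 5.7315e-9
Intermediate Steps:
R = 44688 (R = 9 + 44679 = 44688)
x = 174473296 (x = (-16180 - 188*(-111))*(44688 - 7471) = (-16180 + 20868)*37217 = 4688*37217 = 174473296)
1/x = 1/174473296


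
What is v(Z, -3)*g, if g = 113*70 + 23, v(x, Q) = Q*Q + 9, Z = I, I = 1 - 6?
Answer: 142794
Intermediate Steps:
I = -5
Z = -5
v(x, Q) = 9 + Q² (v(x, Q) = Q² + 9 = 9 + Q²)
g = 7933 (g = 7910 + 23 = 7933)
v(Z, -3)*g = (9 + (-3)²)*7933 = (9 + 9)*7933 = 18*7933 = 142794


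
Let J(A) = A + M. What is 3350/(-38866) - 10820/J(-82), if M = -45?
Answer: 210052335/2467991 ≈ 85.111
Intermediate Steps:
J(A) = -45 + A (J(A) = A - 45 = -45 + A)
3350/(-38866) - 10820/J(-82) = 3350/(-38866) - 10820/(-45 - 82) = 3350*(-1/38866) - 10820/(-127) = -1675/19433 - 10820*(-1/127) = -1675/19433 + 10820/127 = 210052335/2467991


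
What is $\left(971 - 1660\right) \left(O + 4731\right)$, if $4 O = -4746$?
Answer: $- \frac{4884321}{2} \approx -2.4422 \cdot 10^{6}$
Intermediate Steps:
$O = - \frac{2373}{2}$ ($O = \frac{1}{4} \left(-4746\right) = - \frac{2373}{2} \approx -1186.5$)
$\left(971 - 1660\right) \left(O + 4731\right) = \left(971 - 1660\right) \left(- \frac{2373}{2} + 4731\right) = \left(971 - 1660\right) \frac{7089}{2} = \left(-689\right) \frac{7089}{2} = - \frac{4884321}{2}$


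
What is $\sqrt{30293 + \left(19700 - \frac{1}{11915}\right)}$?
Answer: $\frac{\sqrt{7097367467510}}{11915} \approx 223.59$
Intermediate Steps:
$\sqrt{30293 + \left(19700 - \frac{1}{11915}\right)} = \sqrt{30293 + \frac{234725499}{11915}} = \sqrt{\frac{595666594}{11915}} = \frac{\sqrt{7097367467510}}{11915}$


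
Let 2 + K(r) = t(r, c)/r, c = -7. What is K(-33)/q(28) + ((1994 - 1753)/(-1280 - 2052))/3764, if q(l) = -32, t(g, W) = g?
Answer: 783371/25083296 ≈ 0.031231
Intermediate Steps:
K(r) = -1 (K(r) = -2 + r/r = -2 + 1 = -1)
K(-33)/q(28) + ((1994 - 1753)/(-1280 - 2052))/3764 = -1/(-32) + ((1994 - 1753)/(-1280 - 2052))/3764 = -1*(-1/32) + (241/(-3332))*(1/3764) = 1/32 + (241*(-1/3332))*(1/3764) = 1/32 - 241/3332*1/3764 = 1/32 - 241/12541648 = 783371/25083296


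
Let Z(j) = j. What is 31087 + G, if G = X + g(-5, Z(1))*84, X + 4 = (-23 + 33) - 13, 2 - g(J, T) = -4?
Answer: 31584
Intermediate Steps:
g(J, T) = 6 (g(J, T) = 2 - 1*(-4) = 2 + 4 = 6)
X = -7 (X = -4 + ((-23 + 33) - 13) = -4 + (10 - 13) = -4 - 3 = -7)
G = 497 (G = -7 + 6*84 = -7 + 504 = 497)
31087 + G = 31087 + 497 = 31584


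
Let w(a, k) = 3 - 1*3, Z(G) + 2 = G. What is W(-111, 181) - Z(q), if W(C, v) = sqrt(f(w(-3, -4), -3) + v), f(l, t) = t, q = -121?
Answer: 123 + sqrt(178) ≈ 136.34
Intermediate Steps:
Z(G) = -2 + G
w(a, k) = 0 (w(a, k) = 3 - 3 = 0)
W(C, v) = sqrt(-3 + v)
W(-111, 181) - Z(q) = sqrt(-3 + 181) - (-2 - 121) = sqrt(178) - 1*(-123) = sqrt(178) + 123 = 123 + sqrt(178)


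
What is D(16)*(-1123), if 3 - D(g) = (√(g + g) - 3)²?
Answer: 42674 - 26952*√2 ≈ 4558.1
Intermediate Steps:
D(g) = 3 - (-3 + √2*√g)² (D(g) = 3 - (√(g + g) - 3)² = 3 - (√(2*g) - 3)² = 3 - (√2*√g - 3)² = 3 - (-3 + √2*√g)²)
D(16)*(-1123) = (3 - (-3 + √2*√16)²)*(-1123) = (3 - (-3 + √2*4)²)*(-1123) = (3 - (-3 + 4*√2)²)*(-1123) = -3369 + 1123*(-3 + 4*√2)²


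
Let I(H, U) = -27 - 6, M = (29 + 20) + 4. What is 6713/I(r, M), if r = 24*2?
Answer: -6713/33 ≈ -203.42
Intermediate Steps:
r = 48
M = 53 (M = 49 + 4 = 53)
I(H, U) = -33
6713/I(r, M) = 6713/(-33) = 6713*(-1/33) = -6713/33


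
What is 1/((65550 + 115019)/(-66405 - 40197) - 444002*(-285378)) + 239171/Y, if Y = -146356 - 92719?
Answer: -538430551945599848504/538214433218951250925 ≈ -1.0004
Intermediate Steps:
Y = -239075
1/((65550 + 115019)/(-66405 - 40197) - 444002*(-285378)) + 239171/Y = 1/((65550 + 115019)/(-66405 - 40197) - 444002*(-285378)) + 239171/(-239075) = -1/285378/(180569/(-106602) - 444002) + 239171*(-1/239075) = -1/285378/(180569*(-1/106602) - 444002) - 239171/239075 = -1/285378/(-180569/106602 - 444002) - 239171/239075 = -1/285378/(-47331681773/106602) - 239171/239075 = -106602/47331681773*(-1/285378) - 239171/239075 = 17767/2251236780169199 - 239171/239075 = -538430551945599848504/538214433218951250925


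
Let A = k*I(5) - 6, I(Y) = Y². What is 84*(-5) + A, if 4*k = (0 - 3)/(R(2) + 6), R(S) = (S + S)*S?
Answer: -23931/56 ≈ -427.34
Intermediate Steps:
R(S) = 2*S² (R(S) = (2*S)*S = 2*S²)
k = -3/56 (k = ((0 - 3)/(2*2² + 6))/4 = (-3/(2*4 + 6))/4 = (-3/(8 + 6))/4 = (-3/14)/4 = (-3*1/14)/4 = (¼)*(-3/14) = -3/56 ≈ -0.053571)
A = -411/56 (A = -3/56*5² - 6 = -3/56*25 - 6 = -75/56 - 6 = -411/56 ≈ -7.3393)
84*(-5) + A = 84*(-5) - 411/56 = -420 - 411/56 = -23931/56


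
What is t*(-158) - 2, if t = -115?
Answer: 18168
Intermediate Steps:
t*(-158) - 2 = -115*(-158) - 2 = 18170 - 2 = 18168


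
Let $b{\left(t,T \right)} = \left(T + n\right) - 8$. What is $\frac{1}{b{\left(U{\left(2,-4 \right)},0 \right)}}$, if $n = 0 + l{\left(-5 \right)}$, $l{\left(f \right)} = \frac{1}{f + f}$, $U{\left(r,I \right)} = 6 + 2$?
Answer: $- \frac{10}{81} \approx -0.12346$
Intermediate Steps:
$U{\left(r,I \right)} = 8$
$l{\left(f \right)} = \frac{1}{2 f}$
$n = - \frac{1}{10}$ ($n = 0 + \frac{1}{2 \left(-5\right)} = 0 + \frac{1}{2} \left(- \frac{1}{5}\right) = 0 - \frac{1}{10} = - \frac{1}{10} \approx -0.1$)
$b{\left(t,T \right)} = - \frac{81}{10} + T$ ($b{\left(t,T \right)} = \left(T - \frac{1}{10}\right) - 8 = \left(- \frac{1}{10} + T\right) - 8 = - \frac{81}{10} + T$)
$\frac{1}{b{\left(U{\left(2,-4 \right)},0 \right)}} = \frac{1}{- \frac{81}{10} + 0} = \frac{1}{- \frac{81}{10}} = - \frac{10}{81}$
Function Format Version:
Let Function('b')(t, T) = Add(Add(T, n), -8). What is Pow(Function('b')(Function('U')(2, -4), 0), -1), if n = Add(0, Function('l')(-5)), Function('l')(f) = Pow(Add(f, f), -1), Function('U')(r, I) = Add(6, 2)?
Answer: Rational(-10, 81) ≈ -0.12346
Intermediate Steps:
Function('U')(r, I) = 8
Function('l')(f) = Mul(Rational(1, 2), Pow(f, -1)) (Function('l')(f) = Pow(Mul(2, f), -1) = Mul(Rational(1, 2), Pow(f, -1)))
n = Rational(-1, 10) (n = Add(0, Mul(Rational(1, 2), Pow(-5, -1))) = Add(0, Mul(Rational(1, 2), Rational(-1, 5))) = Add(0, Rational(-1, 10)) = Rational(-1, 10) ≈ -0.10000)
Function('b')(t, T) = Add(Rational(-81, 10), T) (Function('b')(t, T) = Add(Add(T, Rational(-1, 10)), -8) = Add(Add(Rational(-1, 10), T), -8) = Add(Rational(-81, 10), T))
Pow(Function('b')(Function('U')(2, -4), 0), -1) = Pow(Add(Rational(-81, 10), 0), -1) = Pow(Rational(-81, 10), -1) = Rational(-10, 81)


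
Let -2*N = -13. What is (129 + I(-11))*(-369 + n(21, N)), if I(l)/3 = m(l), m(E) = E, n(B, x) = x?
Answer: -34800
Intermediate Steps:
N = 13/2 (N = -1/2*(-13) = 13/2 ≈ 6.5000)
I(l) = 3*l
(129 + I(-11))*(-369 + n(21, N)) = (129 + 3*(-11))*(-369 + 13/2) = (129 - 33)*(-725/2) = 96*(-725/2) = -34800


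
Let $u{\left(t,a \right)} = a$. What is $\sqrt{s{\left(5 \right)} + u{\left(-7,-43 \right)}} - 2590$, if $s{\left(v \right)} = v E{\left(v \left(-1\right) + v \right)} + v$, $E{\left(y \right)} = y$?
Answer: $-2590 + i \sqrt{38} \approx -2590.0 + 6.1644 i$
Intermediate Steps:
$s{\left(v \right)} = v$ ($s{\left(v \right)} = v \left(v \left(-1\right) + v\right) + v = v \left(- v + v\right) + v = v 0 + v = 0 + v = v$)
$\sqrt{s{\left(5 \right)} + u{\left(-7,-43 \right)}} - 2590 = \sqrt{5 - 43} - 2590 = \sqrt{-38} - 2590 = i \sqrt{38} - 2590 = -2590 + i \sqrt{38}$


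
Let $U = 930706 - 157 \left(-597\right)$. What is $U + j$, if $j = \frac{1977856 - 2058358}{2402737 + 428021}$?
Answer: $\frac{483321248538}{471793} \approx 1.0244 \cdot 10^{6}$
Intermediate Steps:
$U = 1024435$ ($U = 930706 - -93729 = 930706 + 93729 = 1024435$)
$j = - \frac{13417}{471793}$ ($j = - \frac{80502}{2830758} = \left(-80502\right) \frac{1}{2830758} = - \frac{13417}{471793} \approx -0.028438$)
$U + j = 1024435 - \frac{13417}{471793} = \frac{483321248538}{471793}$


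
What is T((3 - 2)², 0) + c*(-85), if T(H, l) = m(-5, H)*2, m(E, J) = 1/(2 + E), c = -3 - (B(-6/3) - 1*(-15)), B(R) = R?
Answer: 4078/3 ≈ 1359.3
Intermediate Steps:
c = -16 (c = -3 - (-6/3 - 1*(-15)) = -3 - (-6*⅓ + 15) = -3 - (-2 + 15) = -3 - 1*13 = -3 - 13 = -16)
T(H, l) = -⅔ (T(H, l) = 2/(2 - 5) = 2/(-3) = -⅓*2 = -⅔)
T((3 - 2)², 0) + c*(-85) = -⅔ - 16*(-85) = -⅔ + 1360 = 4078/3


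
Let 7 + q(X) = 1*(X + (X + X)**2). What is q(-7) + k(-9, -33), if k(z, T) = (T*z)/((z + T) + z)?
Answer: 2995/17 ≈ 176.18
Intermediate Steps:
k(z, T) = T*z/(T + 2*z) (k(z, T) = (T*z)/((T + z) + z) = (T*z)/(T + 2*z) = T*z/(T + 2*z))
q(X) = -7 + X + 4*X**2 (q(X) = -7 + 1*(X + (X + X)**2) = -7 + 1*(X + (2*X)**2) = -7 + 1*(X + 4*X**2) = -7 + (X + 4*X**2) = -7 + X + 4*X**2)
q(-7) + k(-9, -33) = (-7 - 7 + 4*(-7)**2) - 33*(-9)/(-33 + 2*(-9)) = (-7 - 7 + 4*49) - 33*(-9)/(-33 - 18) = (-7 - 7 + 196) - 33*(-9)/(-51) = 182 - 33*(-9)*(-1/51) = 182 - 99/17 = 2995/17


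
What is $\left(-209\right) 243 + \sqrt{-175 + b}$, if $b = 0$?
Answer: $-50787 + 5 i \sqrt{7} \approx -50787.0 + 13.229 i$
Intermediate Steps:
$\left(-209\right) 243 + \sqrt{-175 + b} = \left(-209\right) 243 + \sqrt{-175 + 0} = -50787 + \sqrt{-175} = -50787 + 5 i \sqrt{7}$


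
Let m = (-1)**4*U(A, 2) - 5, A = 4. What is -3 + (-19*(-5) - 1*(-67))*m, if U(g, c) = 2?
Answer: -489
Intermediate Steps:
m = -3 (m = (-1)**4*2 - 5 = 1*2 - 5 = 2 - 5 = -3)
-3 + (-19*(-5) - 1*(-67))*m = -3 + (-19*(-5) - 1*(-67))*(-3) = -3 + (95 + 67)*(-3) = -3 + 162*(-3) = -3 - 486 = -489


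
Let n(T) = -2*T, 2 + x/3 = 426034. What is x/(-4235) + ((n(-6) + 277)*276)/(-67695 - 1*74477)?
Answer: -45511816263/150524605 ≈ -302.35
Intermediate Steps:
x = 1278096 (x = -6 + 3*426034 = -6 + 1278102 = 1278096)
x/(-4235) + ((n(-6) + 277)*276)/(-67695 - 1*74477) = 1278096/(-4235) + ((-2*(-6) + 277)*276)/(-67695 - 1*74477) = 1278096*(-1/4235) + ((12 + 277)*276)/(-67695 - 74477) = -1278096/4235 + (289*276)/(-142172) = -1278096/4235 + 79764*(-1/142172) = -1278096/4235 - 19941/35543 = -45511816263/150524605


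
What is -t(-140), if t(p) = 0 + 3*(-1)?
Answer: 3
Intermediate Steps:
t(p) = -3 (t(p) = 0 - 3 = -3)
-t(-140) = -1*(-3) = 3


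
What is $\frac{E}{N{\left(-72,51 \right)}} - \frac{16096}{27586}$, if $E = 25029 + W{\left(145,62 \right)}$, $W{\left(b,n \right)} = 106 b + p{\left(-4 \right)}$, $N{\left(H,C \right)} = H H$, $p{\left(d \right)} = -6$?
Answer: $\frac{515419817}{71502912} \approx 7.2084$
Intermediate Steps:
$N{\left(H,C \right)} = H^{2}$
$W{\left(b,n \right)} = -6 + 106 b$ ($W{\left(b,n \right)} = 106 b - 6 = -6 + 106 b$)
$E = 40393$ ($E = 25029 + \left(-6 + 106 \cdot 145\right) = 25029 + \left(-6 + 15370\right) = 25029 + 15364 = 40393$)
$\frac{E}{N{\left(-72,51 \right)}} - \frac{16096}{27586} = \frac{40393}{\left(-72\right)^{2}} - \frac{16096}{27586} = \frac{40393}{5184} - \frac{8048}{13793} = \frac{515419817}{71502912}$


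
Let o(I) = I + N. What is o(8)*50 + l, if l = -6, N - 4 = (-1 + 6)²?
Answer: 1844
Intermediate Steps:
N = 29 (N = 4 + (-1 + 6)² = 4 + 5² = 4 + 25 = 29)
o(I) = 29 + I (o(I) = I + 29 = 29 + I)
o(8)*50 + l = (29 + 8)*50 - 6 = 37*50 - 6 = 1850 - 6 = 1844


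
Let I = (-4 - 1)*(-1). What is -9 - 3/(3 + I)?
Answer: -75/8 ≈ -9.3750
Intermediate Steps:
I = 5 (I = -5*(-1) = 5)
-9 - 3/(3 + I) = -9 - 3/(3 + 5) = -9 - 3/8 = -75/8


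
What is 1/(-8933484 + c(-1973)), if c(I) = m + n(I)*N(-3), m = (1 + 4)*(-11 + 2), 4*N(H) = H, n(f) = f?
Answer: -4/35728197 ≈ -1.1196e-7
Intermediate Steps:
N(H) = H/4
m = -45 (m = 5*(-9) = -45)
c(I) = -45 - 3*I/4 (c(I) = -45 + I*((¼)*(-3)) = -45 + I*(-¾) = -45 - 3*I/4)
1/(-8933484 + c(-1973)) = 1/(-8933484 + (-45 - ¾*(-1973))) = 1/(-8933484 + (-45 + 5919/4)) = 1/(-8933484 + 5739/4) = 1/(-35728197/4) = -4/35728197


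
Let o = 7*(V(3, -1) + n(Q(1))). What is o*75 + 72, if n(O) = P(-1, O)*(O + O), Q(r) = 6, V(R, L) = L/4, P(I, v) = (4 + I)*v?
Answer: 453363/4 ≈ 1.1334e+5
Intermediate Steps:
P(I, v) = v*(4 + I)
V(R, L) = L/4 (V(R, L) = L*(1/4) = L/4)
n(O) = 6*O**2 (n(O) = (O*(4 - 1))*(O + O) = (O*3)*(2*O) = (3*O)*(2*O) = 6*O**2)
o = 6041/4 (o = 7*((1/4)*(-1) + 6*6**2) = 7*(-1/4 + 6*36) = 7*(-1/4 + 216) = 7*(863/4) = 6041/4 ≈ 1510.3)
o*75 + 72 = (6041/4)*75 + 72 = 453075/4 + 72 = 453363/4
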